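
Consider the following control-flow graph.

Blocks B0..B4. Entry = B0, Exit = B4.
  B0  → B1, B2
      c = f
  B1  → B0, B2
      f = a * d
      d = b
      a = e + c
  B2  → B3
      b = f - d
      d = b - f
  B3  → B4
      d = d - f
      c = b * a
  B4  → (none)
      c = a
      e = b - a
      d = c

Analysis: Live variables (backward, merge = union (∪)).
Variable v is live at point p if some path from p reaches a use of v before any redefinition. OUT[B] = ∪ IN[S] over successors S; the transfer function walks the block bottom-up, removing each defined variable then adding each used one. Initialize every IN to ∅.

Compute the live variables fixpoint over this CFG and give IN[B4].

Per-block solution:
  B0:  IN={a, b, d, e, f}  OUT={a, b, c, d, e, f}
  B1:  IN={a, b, c, d, e}  OUT={a, b, d, e, f}
  B2:  IN={a, d, f}  OUT={a, b, d, f}
  B3:  IN={a, b, d, f}  OUT={a, b}
  B4:  IN={a, b}  OUT={}

B4 is the boundary node: OUT[B4] = {}
Applying B4's transfer function to that OUT value gives IN[B4] (row B4 above).

Answer: {a, b}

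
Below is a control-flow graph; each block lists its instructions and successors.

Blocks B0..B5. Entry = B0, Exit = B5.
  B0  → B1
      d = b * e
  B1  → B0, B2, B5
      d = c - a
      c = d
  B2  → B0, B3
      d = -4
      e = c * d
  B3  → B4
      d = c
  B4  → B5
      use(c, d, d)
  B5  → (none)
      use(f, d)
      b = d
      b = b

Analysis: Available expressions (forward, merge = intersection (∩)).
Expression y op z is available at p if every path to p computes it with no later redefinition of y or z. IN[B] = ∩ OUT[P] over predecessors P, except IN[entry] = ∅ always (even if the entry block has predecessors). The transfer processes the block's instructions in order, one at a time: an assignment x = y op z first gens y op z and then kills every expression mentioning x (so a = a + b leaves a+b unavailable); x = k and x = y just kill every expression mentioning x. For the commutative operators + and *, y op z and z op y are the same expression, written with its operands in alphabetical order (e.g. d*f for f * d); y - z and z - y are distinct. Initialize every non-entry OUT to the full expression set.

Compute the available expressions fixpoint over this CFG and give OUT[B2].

Converged values:
  B0:   IN={}   OUT={b*e}
  B1:   IN={b*e}   OUT={b*e}
  B2:   IN={b*e}   OUT={c*d}
  B3:   IN={c*d}   OUT={}
  B4:   IN={}   OUT={}
  B5:   IN={}   OUT={}

Merge at B2: IN[B2] = OUT[B1] = {b*e}
Applying B2's transfer function to that IN value gives OUT[B2] (row B2 above).

Answer: {c*d}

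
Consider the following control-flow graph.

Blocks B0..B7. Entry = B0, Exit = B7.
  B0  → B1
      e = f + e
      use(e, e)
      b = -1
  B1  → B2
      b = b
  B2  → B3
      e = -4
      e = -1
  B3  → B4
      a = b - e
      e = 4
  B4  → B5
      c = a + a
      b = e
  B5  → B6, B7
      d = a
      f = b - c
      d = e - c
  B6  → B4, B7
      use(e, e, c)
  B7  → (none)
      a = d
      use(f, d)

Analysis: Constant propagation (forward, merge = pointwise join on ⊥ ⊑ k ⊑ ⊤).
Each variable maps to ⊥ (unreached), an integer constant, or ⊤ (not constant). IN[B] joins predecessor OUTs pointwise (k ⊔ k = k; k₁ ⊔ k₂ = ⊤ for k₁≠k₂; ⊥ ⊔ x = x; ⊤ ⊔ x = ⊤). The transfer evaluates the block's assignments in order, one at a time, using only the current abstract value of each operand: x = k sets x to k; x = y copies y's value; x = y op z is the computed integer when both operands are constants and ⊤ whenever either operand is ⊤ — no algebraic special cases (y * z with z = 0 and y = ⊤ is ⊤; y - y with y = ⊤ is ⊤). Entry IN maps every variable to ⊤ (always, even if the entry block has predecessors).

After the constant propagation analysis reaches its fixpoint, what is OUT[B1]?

Answer: {a: ⊤, b: -1, c: ⊤, d: ⊤, e: ⊤, f: ⊤}

Trace:
Fixpoint table:
  B0:   IN=(all ⊤)   OUT={b:-1; rest ⊤}
  B1:   IN={b:-1; rest ⊤}   OUT={b:-1; rest ⊤}
  B2:   IN={b:-1; rest ⊤}   OUT={b:-1, e:-1; rest ⊤}
  B3:   IN={b:-1, e:-1; rest ⊤}   OUT={a:0, b:-1, e:4; rest ⊤}
  B4:   IN={a:0, e:4; rest ⊤}   OUT={a:0, b:4, c:0, e:4; rest ⊤}
  B5:   IN={a:0, b:4, c:0, e:4; rest ⊤}   OUT={a:0, b:4, c:0, d:4, e:4, f:4; rest ⊤}
  B6:   IN={a:0, b:4, c:0, d:4, e:4, f:4; rest ⊤}   OUT={a:0, b:4, c:0, d:4, e:4, f:4; rest ⊤}
  B7:   IN={a:0, b:4, c:0, d:4, e:4, f:4; rest ⊤}   OUT={a:4, b:4, c:0, d:4, e:4, f:4; rest ⊤}

Merge at B1: IN[B1] = OUT[B0] = {a: ⊤, b: -1, c: ⊤, d: ⊤, e: ⊤, f: ⊤}
Applying B1's transfer function to that IN value gives OUT[B1] (row B1 above).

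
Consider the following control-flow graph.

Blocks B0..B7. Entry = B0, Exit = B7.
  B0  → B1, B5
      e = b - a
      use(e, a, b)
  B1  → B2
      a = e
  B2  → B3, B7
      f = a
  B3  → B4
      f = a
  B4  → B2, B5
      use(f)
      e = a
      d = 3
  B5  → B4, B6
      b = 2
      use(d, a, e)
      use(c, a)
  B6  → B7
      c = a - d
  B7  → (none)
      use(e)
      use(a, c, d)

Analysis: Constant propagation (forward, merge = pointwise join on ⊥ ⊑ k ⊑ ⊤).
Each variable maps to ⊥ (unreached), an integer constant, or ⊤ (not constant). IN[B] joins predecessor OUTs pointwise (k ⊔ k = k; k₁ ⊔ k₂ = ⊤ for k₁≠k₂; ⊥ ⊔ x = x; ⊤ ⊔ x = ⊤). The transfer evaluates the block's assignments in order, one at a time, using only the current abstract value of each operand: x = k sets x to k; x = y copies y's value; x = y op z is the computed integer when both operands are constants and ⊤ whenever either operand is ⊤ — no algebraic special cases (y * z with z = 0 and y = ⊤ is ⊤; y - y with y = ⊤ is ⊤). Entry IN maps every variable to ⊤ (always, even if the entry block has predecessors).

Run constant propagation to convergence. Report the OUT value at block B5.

Converged values:
  B0: | IN=(all ⊤) | OUT=(all ⊤)
  B1: | IN=(all ⊤) | OUT=(all ⊤)
  B2: | IN=(all ⊤) | OUT=(all ⊤)
  B3: | IN=(all ⊤) | OUT=(all ⊤)
  B4: | IN=(all ⊤) | OUT={d:3; rest ⊤}
  B5: | IN=(all ⊤) | OUT={b:2; rest ⊤}
  B6: | IN={b:2; rest ⊤} | OUT={b:2; rest ⊤}
  B7: | IN=(all ⊤) | OUT=(all ⊤)

Merge at B5: IN[B5] = OUT[B0] ⊔ OUT[B4] = {a: ⊤, b: ⊤, c: ⊤, d: ⊤, e: ⊤, f: ⊤}
Applying B5's transfer function to that IN value gives OUT[B5] (row B5 above).

Answer: {a: ⊤, b: 2, c: ⊤, d: ⊤, e: ⊤, f: ⊤}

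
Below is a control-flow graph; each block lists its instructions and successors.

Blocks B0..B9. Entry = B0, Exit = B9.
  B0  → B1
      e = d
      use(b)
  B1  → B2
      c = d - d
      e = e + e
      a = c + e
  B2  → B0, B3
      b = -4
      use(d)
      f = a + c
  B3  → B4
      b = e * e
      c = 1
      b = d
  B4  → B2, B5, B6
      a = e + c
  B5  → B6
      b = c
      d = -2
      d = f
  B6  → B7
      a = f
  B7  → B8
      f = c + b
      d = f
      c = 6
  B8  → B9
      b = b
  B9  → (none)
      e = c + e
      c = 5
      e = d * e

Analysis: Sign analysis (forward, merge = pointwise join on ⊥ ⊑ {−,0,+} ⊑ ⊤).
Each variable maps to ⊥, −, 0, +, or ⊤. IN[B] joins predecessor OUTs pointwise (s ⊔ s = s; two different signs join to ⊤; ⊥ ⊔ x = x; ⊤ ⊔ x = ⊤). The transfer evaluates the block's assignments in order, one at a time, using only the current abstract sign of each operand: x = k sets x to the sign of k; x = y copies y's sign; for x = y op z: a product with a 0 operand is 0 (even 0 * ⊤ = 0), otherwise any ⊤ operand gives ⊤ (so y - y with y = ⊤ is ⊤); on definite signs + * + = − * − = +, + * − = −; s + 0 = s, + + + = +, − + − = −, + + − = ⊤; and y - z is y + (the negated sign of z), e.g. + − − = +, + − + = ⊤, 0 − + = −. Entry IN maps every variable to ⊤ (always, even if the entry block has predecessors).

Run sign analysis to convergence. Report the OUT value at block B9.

Answer: {a: ⊤, b: ⊤, c: +, d: ⊤, e: ⊤, f: ⊤}

Trace:
Fixpoint table:
  B0:  IN=(all ⊤)  OUT=(all ⊤)
  B1:  IN=(all ⊤)  OUT=(all ⊤)
  B2:  IN=(all ⊤)  OUT={b:-; rest ⊤}
  B3:  IN={b:-; rest ⊤}  OUT={c:+; rest ⊤}
  B4:  IN={c:+; rest ⊤}  OUT={c:+; rest ⊤}
  B5:  IN={c:+; rest ⊤}  OUT={b:+, c:+; rest ⊤}
  B6:  IN={c:+; rest ⊤}  OUT={c:+; rest ⊤}
  B7:  IN={c:+; rest ⊤}  OUT={c:+; rest ⊤}
  B8:  IN={c:+; rest ⊤}  OUT={c:+; rest ⊤}
  B9:  IN={c:+; rest ⊤}  OUT={c:+; rest ⊤}

Merge at B9: IN[B9] = OUT[B8] = {a: ⊤, b: ⊤, c: +, d: ⊤, e: ⊤, f: ⊤}
Applying B9's transfer function to that IN value gives OUT[B9] (row B9 above).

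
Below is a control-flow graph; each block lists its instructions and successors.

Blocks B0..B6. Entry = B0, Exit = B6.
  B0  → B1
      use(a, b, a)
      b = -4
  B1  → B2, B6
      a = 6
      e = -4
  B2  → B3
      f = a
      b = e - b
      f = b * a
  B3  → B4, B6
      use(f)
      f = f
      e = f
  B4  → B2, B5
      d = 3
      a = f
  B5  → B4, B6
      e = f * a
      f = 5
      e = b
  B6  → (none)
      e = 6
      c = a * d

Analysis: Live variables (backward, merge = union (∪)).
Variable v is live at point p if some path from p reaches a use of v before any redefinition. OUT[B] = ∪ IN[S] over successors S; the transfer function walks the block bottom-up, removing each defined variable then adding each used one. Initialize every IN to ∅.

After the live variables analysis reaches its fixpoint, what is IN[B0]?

Fixpoint table:
  B0: | IN={a, b, d} | OUT={b, d}
  B1: | IN={b, d} | OUT={a, b, d, e}
  B2: | IN={a, b, d, e} | OUT={a, b, d, f}
  B3: | IN={a, b, d, f} | OUT={a, b, d, e, f}
  B4: | IN={b, e, f} | OUT={a, b, d, e, f}
  B5: | IN={a, b, d, f} | OUT={a, b, d, e, f}
  B6: | IN={a, d} | OUT={}

Merge at B0: OUT[B0] = IN[B1] = {b, d}
Applying B0's transfer function to that OUT value gives IN[B0] (row B0 above).

Answer: {a, b, d}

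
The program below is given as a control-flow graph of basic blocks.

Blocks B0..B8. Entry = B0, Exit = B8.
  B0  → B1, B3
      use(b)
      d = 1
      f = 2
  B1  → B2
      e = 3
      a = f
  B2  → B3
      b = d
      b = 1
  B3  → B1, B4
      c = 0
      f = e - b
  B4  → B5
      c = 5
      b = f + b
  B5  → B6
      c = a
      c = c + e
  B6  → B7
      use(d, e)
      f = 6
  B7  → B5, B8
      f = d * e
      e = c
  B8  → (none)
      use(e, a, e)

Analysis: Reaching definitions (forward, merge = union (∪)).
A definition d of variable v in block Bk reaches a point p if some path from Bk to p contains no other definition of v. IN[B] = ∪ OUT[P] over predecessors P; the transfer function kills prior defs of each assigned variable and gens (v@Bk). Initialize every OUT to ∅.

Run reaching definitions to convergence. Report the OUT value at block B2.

Answer: {a@B1, b@B2, c@B3, d@B0, e@B1, f@B0, f@B3}

Working:
Fixpoint table:
  B0: | IN={} | OUT={d@B0, f@B0}
  B1: | IN={a@B1, b@B2, c@B3, d@B0, e@B1, f@B0, f@B3} | OUT={a@B1, b@B2, c@B3, d@B0, e@B1, f@B0, f@B3}
  B2: | IN={a@B1, b@B2, c@B3, d@B0, e@B1, f@B0, f@B3} | OUT={a@B1, b@B2, c@B3, d@B0, e@B1, f@B0, f@B3}
  B3: | IN={a@B1, b@B2, c@B3, d@B0, e@B1, f@B0, f@B3} | OUT={a@B1, b@B2, c@B3, d@B0, e@B1, f@B3}
  B4: | IN={a@B1, b@B2, c@B3, d@B0, e@B1, f@B3} | OUT={a@B1, b@B4, c@B4, d@B0, e@B1, f@B3}
  B5: | IN={a@B1, b@B4, c@B4, c@B5, d@B0, e@B1, e@B7, f@B3, f@B7} | OUT={a@B1, b@B4, c@B5, d@B0, e@B1, e@B7, f@B3, f@B7}
  B6: | IN={a@B1, b@B4, c@B5, d@B0, e@B1, e@B7, f@B3, f@B7} | OUT={a@B1, b@B4, c@B5, d@B0, e@B1, e@B7, f@B6}
  B7: | IN={a@B1, b@B4, c@B5, d@B0, e@B1, e@B7, f@B6} | OUT={a@B1, b@B4, c@B5, d@B0, e@B7, f@B7}
  B8: | IN={a@B1, b@B4, c@B5, d@B0, e@B7, f@B7} | OUT={a@B1, b@B4, c@B5, d@B0, e@B7, f@B7}

Merge at B2: IN[B2] = OUT[B1] = {a@B1, b@B2, c@B3, d@B0, e@B1, f@B0, f@B3}
Applying B2's transfer function to that IN value gives OUT[B2] (row B2 above).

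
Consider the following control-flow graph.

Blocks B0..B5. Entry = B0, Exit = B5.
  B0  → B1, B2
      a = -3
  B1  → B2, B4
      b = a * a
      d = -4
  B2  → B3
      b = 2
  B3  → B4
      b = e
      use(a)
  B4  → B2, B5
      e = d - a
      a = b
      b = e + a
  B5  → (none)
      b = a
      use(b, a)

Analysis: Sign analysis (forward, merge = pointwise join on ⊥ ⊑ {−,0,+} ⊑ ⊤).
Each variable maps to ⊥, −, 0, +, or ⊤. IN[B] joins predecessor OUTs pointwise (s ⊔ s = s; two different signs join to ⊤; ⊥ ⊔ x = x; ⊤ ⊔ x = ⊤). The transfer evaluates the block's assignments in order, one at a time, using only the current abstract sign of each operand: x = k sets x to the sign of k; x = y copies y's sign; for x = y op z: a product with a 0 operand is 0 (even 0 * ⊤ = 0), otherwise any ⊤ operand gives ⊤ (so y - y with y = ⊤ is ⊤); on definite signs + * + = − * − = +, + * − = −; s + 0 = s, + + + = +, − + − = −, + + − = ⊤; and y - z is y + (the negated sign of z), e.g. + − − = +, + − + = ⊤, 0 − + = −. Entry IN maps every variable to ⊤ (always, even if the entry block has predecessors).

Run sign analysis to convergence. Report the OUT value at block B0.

Answer: {a: -, b: ⊤, c: ⊤, d: ⊤, e: ⊤, f: ⊤}

Trace:
Converged values:
  B0: | IN=(all ⊤) | OUT={a:-; rest ⊤}
  B1: | IN={a:-; rest ⊤} | OUT={a:-, b:+, d:-; rest ⊤}
  B2: | IN=(all ⊤) | OUT={b:+; rest ⊤}
  B3: | IN={b:+; rest ⊤} | OUT=(all ⊤)
  B4: | IN=(all ⊤) | OUT=(all ⊤)
  B5: | IN=(all ⊤) | OUT=(all ⊤)

B0 is the boundary node: IN[B0] = {a: ⊤, b: ⊤, c: ⊤, d: ⊤, e: ⊤, f: ⊤}
Applying B0's transfer function to that IN value gives OUT[B0] (row B0 above).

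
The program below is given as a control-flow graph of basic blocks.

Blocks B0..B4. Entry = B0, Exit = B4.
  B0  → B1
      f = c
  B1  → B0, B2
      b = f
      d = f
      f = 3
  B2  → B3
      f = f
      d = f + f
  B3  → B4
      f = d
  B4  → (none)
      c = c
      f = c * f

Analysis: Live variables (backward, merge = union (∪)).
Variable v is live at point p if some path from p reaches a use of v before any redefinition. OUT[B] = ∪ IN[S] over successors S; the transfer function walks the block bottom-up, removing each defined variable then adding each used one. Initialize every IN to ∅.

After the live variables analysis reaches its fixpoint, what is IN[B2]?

Answer: {c, f}

Working:
Fixpoint table:
  B0:   IN={c}   OUT={c, f}
  B1:   IN={c, f}   OUT={c, f}
  B2:   IN={c, f}   OUT={c, d}
  B3:   IN={c, d}   OUT={c, f}
  B4:   IN={c, f}   OUT={}

Merge at B2: OUT[B2] = IN[B3] = {c, d}
Applying B2's transfer function to that OUT value gives IN[B2] (row B2 above).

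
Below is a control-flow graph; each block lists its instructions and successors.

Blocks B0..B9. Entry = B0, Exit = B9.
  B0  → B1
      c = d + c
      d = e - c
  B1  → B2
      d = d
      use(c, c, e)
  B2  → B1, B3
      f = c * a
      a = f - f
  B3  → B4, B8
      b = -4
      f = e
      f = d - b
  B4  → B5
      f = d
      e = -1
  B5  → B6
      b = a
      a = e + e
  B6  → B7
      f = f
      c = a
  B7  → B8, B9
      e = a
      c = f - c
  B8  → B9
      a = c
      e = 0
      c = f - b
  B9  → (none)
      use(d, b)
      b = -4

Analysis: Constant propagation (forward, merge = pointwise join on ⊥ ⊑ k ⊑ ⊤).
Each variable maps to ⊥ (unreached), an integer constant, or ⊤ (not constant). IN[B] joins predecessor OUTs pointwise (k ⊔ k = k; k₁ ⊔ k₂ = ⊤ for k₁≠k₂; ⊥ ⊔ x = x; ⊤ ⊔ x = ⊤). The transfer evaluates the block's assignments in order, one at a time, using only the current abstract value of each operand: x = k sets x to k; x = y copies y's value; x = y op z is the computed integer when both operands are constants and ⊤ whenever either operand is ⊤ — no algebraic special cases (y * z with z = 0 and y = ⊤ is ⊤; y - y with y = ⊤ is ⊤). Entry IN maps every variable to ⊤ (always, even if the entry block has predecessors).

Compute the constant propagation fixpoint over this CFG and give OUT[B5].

Converged values:
  B0:   IN=(all ⊤)   OUT=(all ⊤)
  B1:   IN=(all ⊤)   OUT=(all ⊤)
  B2:   IN=(all ⊤)   OUT=(all ⊤)
  B3:   IN=(all ⊤)   OUT={b:-4; rest ⊤}
  B4:   IN={b:-4; rest ⊤}   OUT={b:-4, e:-1; rest ⊤}
  B5:   IN={b:-4, e:-1; rest ⊤}   OUT={a:-2, e:-1; rest ⊤}
  B6:   IN={a:-2, e:-1; rest ⊤}   OUT={a:-2, c:-2, e:-1; rest ⊤}
  B7:   IN={a:-2, c:-2, e:-1; rest ⊤}   OUT={a:-2, e:-2; rest ⊤}
  B8:   IN=(all ⊤)   OUT={e:0; rest ⊤}
  B9:   IN=(all ⊤)   OUT={b:-4; rest ⊤}

Merge at B5: IN[B5] = OUT[B4] = {a: ⊤, b: -4, c: ⊤, d: ⊤, e: -1, f: ⊤}
Applying B5's transfer function to that IN value gives OUT[B5] (row B5 above).

Answer: {a: -2, b: ⊤, c: ⊤, d: ⊤, e: -1, f: ⊤}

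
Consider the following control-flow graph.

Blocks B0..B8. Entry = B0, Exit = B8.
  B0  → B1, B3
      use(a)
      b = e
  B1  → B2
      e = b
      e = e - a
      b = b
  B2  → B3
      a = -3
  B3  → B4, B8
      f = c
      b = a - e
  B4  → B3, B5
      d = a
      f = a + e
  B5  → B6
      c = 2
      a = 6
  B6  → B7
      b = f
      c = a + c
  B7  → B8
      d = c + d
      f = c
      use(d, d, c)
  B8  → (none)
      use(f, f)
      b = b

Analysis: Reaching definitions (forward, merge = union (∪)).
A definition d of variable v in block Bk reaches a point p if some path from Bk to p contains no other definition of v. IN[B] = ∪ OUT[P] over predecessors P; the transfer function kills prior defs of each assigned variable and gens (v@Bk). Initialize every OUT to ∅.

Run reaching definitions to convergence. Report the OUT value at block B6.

Answer: {a@B5, b@B6, c@B6, d@B4, e@B1, f@B4}

Derivation:
Per-block solution:
  B0: | IN={} | OUT={b@B0}
  B1: | IN={b@B0} | OUT={b@B1, e@B1}
  B2: | IN={b@B1, e@B1} | OUT={a@B2, b@B1, e@B1}
  B3: | IN={a@B2, b@B0, b@B1, b@B3, d@B4, e@B1, f@B4} | OUT={a@B2, b@B3, d@B4, e@B1, f@B3}
  B4: | IN={a@B2, b@B3, d@B4, e@B1, f@B3} | OUT={a@B2, b@B3, d@B4, e@B1, f@B4}
  B5: | IN={a@B2, b@B3, d@B4, e@B1, f@B4} | OUT={a@B5, b@B3, c@B5, d@B4, e@B1, f@B4}
  B6: | IN={a@B5, b@B3, c@B5, d@B4, e@B1, f@B4} | OUT={a@B5, b@B6, c@B6, d@B4, e@B1, f@B4}
  B7: | IN={a@B5, b@B6, c@B6, d@B4, e@B1, f@B4} | OUT={a@B5, b@B6, c@B6, d@B7, e@B1, f@B7}
  B8: | IN={a@B2, a@B5, b@B3, b@B6, c@B6, d@B4, d@B7, e@B1, f@B3, f@B7} | OUT={a@B2, a@B5, b@B8, c@B6, d@B4, d@B7, e@B1, f@B3, f@B7}

Merge at B6: IN[B6] = OUT[B5] = {a@B5, b@B3, c@B5, d@B4, e@B1, f@B4}
Applying B6's transfer function to that IN value gives OUT[B6] (row B6 above).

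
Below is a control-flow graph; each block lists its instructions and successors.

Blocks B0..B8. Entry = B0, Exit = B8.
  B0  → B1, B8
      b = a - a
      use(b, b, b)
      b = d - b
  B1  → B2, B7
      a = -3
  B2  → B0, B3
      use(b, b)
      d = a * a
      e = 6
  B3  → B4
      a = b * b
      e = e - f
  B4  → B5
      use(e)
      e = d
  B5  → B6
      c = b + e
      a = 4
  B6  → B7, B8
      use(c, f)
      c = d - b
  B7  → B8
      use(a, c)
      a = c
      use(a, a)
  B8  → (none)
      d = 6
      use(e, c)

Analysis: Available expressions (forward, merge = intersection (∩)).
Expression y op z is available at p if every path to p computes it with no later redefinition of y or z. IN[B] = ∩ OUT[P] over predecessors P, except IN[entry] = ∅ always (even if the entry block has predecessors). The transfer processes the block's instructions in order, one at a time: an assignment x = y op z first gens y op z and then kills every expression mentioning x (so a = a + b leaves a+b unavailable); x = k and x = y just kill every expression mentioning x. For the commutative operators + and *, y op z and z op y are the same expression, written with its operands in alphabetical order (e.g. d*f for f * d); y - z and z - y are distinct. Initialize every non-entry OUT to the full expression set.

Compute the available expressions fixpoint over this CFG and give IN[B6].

Answer: {b*b, b+e}

Trace:
Converged values:
  B0:   IN={}   OUT={a-a}
  B1:   IN={a-a}   OUT={}
  B2:   IN={}   OUT={a*a}
  B3:   IN={a*a}   OUT={b*b}
  B4:   IN={b*b}   OUT={b*b}
  B5:   IN={b*b}   OUT={b*b, b+e}
  B6:   IN={b*b, b+e}   OUT={b*b, b+e, d-b}
  B7:   IN={}   OUT={}
  B8:   IN={}   OUT={}

Merge at B6: IN[B6] = OUT[B5] = {b*b, b+e}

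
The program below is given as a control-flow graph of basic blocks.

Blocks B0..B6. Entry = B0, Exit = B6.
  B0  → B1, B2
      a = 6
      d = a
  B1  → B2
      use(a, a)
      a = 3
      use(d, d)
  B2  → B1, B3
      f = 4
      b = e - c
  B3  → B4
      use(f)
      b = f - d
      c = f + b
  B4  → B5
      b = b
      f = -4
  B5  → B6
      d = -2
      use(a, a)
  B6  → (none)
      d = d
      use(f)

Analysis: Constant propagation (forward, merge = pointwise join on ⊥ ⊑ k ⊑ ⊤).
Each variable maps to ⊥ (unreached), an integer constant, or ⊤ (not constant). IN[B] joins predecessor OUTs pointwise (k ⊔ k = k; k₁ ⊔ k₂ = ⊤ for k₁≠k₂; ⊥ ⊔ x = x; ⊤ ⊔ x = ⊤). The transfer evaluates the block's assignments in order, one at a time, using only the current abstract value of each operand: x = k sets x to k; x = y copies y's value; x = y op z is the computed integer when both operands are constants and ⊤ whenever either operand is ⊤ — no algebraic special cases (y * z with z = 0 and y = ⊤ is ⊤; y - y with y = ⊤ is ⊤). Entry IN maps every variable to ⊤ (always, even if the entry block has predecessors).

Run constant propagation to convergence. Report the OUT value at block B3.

Answer: {a: ⊤, b: -2, c: 2, d: 6, e: ⊤, f: 4}

Derivation:
Fixpoint table:
  B0: | IN=(all ⊤) | OUT={a:6, d:6; rest ⊤}
  B1: | IN={d:6; rest ⊤} | OUT={a:3, d:6; rest ⊤}
  B2: | IN={d:6; rest ⊤} | OUT={d:6, f:4; rest ⊤}
  B3: | IN={d:6, f:4; rest ⊤} | OUT={b:-2, c:2, d:6, f:4; rest ⊤}
  B4: | IN={b:-2, c:2, d:6, f:4; rest ⊤} | OUT={b:-2, c:2, d:6, f:-4; rest ⊤}
  B5: | IN={b:-2, c:2, d:6, f:-4; rest ⊤} | OUT={b:-2, c:2, d:-2, f:-4; rest ⊤}
  B6: | IN={b:-2, c:2, d:-2, f:-4; rest ⊤} | OUT={b:-2, c:2, d:-2, f:-4; rest ⊤}

Merge at B3: IN[B3] = OUT[B2] = {a: ⊤, b: ⊤, c: ⊤, d: 6, e: ⊤, f: 4}
Applying B3's transfer function to that IN value gives OUT[B3] (row B3 above).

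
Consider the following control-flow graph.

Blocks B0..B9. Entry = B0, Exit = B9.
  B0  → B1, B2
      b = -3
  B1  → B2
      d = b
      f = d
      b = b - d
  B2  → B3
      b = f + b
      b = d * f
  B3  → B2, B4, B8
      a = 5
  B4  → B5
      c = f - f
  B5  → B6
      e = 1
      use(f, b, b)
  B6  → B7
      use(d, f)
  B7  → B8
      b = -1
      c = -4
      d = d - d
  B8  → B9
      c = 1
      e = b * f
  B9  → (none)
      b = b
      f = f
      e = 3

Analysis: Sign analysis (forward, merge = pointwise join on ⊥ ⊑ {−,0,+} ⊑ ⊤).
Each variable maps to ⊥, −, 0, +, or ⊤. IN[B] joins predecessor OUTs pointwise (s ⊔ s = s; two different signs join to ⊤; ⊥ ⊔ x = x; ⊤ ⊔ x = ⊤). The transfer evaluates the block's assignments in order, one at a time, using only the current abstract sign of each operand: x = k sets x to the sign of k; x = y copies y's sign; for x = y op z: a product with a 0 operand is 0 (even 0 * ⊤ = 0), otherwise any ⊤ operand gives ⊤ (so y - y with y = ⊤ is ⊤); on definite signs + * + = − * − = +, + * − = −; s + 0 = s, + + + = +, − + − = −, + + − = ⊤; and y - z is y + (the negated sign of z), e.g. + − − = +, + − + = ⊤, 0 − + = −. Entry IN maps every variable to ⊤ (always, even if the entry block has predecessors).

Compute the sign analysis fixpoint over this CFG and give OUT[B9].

Per-block solution:
  B0:  IN=(all ⊤)  OUT={b:-; rest ⊤}
  B1:  IN={b:-; rest ⊤}  OUT={d:-, f:-; rest ⊤}
  B2:  IN=(all ⊤)  OUT=(all ⊤)
  B3:  IN=(all ⊤)  OUT={a:+; rest ⊤}
  B4:  IN={a:+; rest ⊤}  OUT={a:+; rest ⊤}
  B5:  IN={a:+; rest ⊤}  OUT={a:+, e:+; rest ⊤}
  B6:  IN={a:+, e:+; rest ⊤}  OUT={a:+, e:+; rest ⊤}
  B7:  IN={a:+, e:+; rest ⊤}  OUT={a:+, b:-, c:-, e:+; rest ⊤}
  B8:  IN={a:+; rest ⊤}  OUT={a:+, c:+; rest ⊤}
  B9:  IN={a:+, c:+; rest ⊤}  OUT={a:+, c:+, e:+; rest ⊤}

Merge at B9: IN[B9] = OUT[B8] = {a: +, b: ⊤, c: +, d: ⊤, e: ⊤, f: ⊤}
Applying B9's transfer function to that IN value gives OUT[B9] (row B9 above).

Answer: {a: +, b: ⊤, c: +, d: ⊤, e: +, f: ⊤}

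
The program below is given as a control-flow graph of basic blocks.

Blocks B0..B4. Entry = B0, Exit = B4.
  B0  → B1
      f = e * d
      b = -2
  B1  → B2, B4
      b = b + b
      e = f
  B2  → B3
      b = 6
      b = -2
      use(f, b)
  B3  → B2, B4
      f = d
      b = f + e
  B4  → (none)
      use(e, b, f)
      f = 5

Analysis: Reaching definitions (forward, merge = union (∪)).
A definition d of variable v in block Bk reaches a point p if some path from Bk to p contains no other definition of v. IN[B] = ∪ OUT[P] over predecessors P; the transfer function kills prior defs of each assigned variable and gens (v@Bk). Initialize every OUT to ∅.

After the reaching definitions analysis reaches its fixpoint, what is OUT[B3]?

Per-block solution:
  B0:  IN={}  OUT={b@B0, f@B0}
  B1:  IN={b@B0, f@B0}  OUT={b@B1, e@B1, f@B0}
  B2:  IN={b@B1, b@B3, e@B1, f@B0, f@B3}  OUT={b@B2, e@B1, f@B0, f@B3}
  B3:  IN={b@B2, e@B1, f@B0, f@B3}  OUT={b@B3, e@B1, f@B3}
  B4:  IN={b@B1, b@B3, e@B1, f@B0, f@B3}  OUT={b@B1, b@B3, e@B1, f@B4}

Merge at B3: IN[B3] = OUT[B2] = {b@B2, e@B1, f@B0, f@B3}
Applying B3's transfer function to that IN value gives OUT[B3] (row B3 above).

Answer: {b@B3, e@B1, f@B3}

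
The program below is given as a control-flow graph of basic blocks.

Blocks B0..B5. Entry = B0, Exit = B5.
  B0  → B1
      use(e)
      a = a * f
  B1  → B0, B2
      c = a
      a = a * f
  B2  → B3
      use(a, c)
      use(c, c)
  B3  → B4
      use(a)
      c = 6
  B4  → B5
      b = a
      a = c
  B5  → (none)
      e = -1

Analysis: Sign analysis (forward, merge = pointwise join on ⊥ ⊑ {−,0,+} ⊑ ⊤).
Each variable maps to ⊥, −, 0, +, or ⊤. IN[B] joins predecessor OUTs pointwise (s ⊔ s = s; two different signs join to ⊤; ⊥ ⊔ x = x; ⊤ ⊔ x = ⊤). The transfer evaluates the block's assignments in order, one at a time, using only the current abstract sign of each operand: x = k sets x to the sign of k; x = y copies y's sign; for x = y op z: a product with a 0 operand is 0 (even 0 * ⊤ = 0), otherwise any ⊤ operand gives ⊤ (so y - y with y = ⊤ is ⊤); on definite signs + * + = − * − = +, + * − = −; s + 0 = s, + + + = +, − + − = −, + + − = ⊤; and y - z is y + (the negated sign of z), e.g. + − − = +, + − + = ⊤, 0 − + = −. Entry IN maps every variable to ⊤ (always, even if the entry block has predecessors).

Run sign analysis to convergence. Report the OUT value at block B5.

Per-block solution:
  B0:  IN=(all ⊤)  OUT=(all ⊤)
  B1:  IN=(all ⊤)  OUT=(all ⊤)
  B2:  IN=(all ⊤)  OUT=(all ⊤)
  B3:  IN=(all ⊤)  OUT={c:+; rest ⊤}
  B4:  IN={c:+; rest ⊤}  OUT={a:+, c:+; rest ⊤}
  B5:  IN={a:+, c:+; rest ⊤}  OUT={a:+, c:+, e:-; rest ⊤}

Merge at B5: IN[B5] = OUT[B4] = {a: +, b: ⊤, c: +, d: ⊤, e: ⊤, f: ⊤}
Applying B5's transfer function to that IN value gives OUT[B5] (row B5 above).

Answer: {a: +, b: ⊤, c: +, d: ⊤, e: -, f: ⊤}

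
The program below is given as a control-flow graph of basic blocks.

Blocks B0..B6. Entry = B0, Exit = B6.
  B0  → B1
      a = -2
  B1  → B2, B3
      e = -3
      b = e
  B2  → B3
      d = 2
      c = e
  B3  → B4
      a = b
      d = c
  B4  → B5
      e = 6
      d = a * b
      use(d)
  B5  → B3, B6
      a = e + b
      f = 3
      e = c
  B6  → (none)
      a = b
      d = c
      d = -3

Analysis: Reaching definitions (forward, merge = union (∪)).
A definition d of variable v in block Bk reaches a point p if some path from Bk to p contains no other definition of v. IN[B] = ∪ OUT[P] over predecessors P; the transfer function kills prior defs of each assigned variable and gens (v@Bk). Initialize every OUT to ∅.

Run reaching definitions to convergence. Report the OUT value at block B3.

Fixpoint table:
  B0:   IN={}   OUT={a@B0}
  B1:   IN={a@B0}   OUT={a@B0, b@B1, e@B1}
  B2:   IN={a@B0, b@B1, e@B1}   OUT={a@B0, b@B1, c@B2, d@B2, e@B1}
  B3:   IN={a@B0, a@B5, b@B1, c@B2, d@B2, d@B4, e@B1, e@B5, f@B5}   OUT={a@B3, b@B1, c@B2, d@B3, e@B1, e@B5, f@B5}
  B4:   IN={a@B3, b@B1, c@B2, d@B3, e@B1, e@B5, f@B5}   OUT={a@B3, b@B1, c@B2, d@B4, e@B4, f@B5}
  B5:   IN={a@B3, b@B1, c@B2, d@B4, e@B4, f@B5}   OUT={a@B5, b@B1, c@B2, d@B4, e@B5, f@B5}
  B6:   IN={a@B5, b@B1, c@B2, d@B4, e@B5, f@B5}   OUT={a@B6, b@B1, c@B2, d@B6, e@B5, f@B5}

Merge at B3: IN[B3] = OUT[B1] ⊔ OUT[B2] ⊔ OUT[B5] = {a@B0, a@B5, b@B1, c@B2, d@B2, d@B4, e@B1, e@B5, f@B5}
Applying B3's transfer function to that IN value gives OUT[B3] (row B3 above).

Answer: {a@B3, b@B1, c@B2, d@B3, e@B1, e@B5, f@B5}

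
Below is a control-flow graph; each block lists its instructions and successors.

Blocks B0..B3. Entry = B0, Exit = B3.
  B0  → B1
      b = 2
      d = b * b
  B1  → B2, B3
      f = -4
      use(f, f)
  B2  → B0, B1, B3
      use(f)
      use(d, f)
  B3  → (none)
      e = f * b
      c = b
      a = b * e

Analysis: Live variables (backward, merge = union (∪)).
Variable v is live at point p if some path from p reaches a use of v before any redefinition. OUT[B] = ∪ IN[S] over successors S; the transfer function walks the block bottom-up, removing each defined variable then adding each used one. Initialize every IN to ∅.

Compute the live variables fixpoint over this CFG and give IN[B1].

Per-block solution:
  B0: | IN={} | OUT={b, d}
  B1: | IN={b, d} | OUT={b, d, f}
  B2: | IN={b, d, f} | OUT={b, d, f}
  B3: | IN={b, f} | OUT={}

Merge at B1: OUT[B1] = IN[B2] ⊔ IN[B3] = {b, d, f}
Applying B1's transfer function to that OUT value gives IN[B1] (row B1 above).

Answer: {b, d}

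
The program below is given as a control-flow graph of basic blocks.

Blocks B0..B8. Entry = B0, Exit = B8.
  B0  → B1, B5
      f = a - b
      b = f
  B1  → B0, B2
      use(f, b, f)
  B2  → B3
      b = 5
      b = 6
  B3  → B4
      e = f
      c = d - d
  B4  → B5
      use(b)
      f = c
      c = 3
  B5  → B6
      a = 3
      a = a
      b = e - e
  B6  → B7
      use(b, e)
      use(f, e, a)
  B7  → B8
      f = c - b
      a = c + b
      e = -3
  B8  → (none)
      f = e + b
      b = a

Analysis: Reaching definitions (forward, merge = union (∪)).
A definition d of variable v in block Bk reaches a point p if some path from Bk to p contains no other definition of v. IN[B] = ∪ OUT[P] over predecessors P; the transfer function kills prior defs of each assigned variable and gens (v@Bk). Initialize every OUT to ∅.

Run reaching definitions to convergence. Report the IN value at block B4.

Converged values:
  B0:  IN={b@B0, f@B0}  OUT={b@B0, f@B0}
  B1:  IN={b@B0, f@B0}  OUT={b@B0, f@B0}
  B2:  IN={b@B0, f@B0}  OUT={b@B2, f@B0}
  B3:  IN={b@B2, f@B0}  OUT={b@B2, c@B3, e@B3, f@B0}
  B4:  IN={b@B2, c@B3, e@B3, f@B0}  OUT={b@B2, c@B4, e@B3, f@B4}
  B5:  IN={b@B0, b@B2, c@B4, e@B3, f@B0, f@B4}  OUT={a@B5, b@B5, c@B4, e@B3, f@B0, f@B4}
  B6:  IN={a@B5, b@B5, c@B4, e@B3, f@B0, f@B4}  OUT={a@B5, b@B5, c@B4, e@B3, f@B0, f@B4}
  B7:  IN={a@B5, b@B5, c@B4, e@B3, f@B0, f@B4}  OUT={a@B7, b@B5, c@B4, e@B7, f@B7}
  B8:  IN={a@B7, b@B5, c@B4, e@B7, f@B7}  OUT={a@B7, b@B8, c@B4, e@B7, f@B8}

Merge at B4: IN[B4] = OUT[B3] = {b@B2, c@B3, e@B3, f@B0}

Answer: {b@B2, c@B3, e@B3, f@B0}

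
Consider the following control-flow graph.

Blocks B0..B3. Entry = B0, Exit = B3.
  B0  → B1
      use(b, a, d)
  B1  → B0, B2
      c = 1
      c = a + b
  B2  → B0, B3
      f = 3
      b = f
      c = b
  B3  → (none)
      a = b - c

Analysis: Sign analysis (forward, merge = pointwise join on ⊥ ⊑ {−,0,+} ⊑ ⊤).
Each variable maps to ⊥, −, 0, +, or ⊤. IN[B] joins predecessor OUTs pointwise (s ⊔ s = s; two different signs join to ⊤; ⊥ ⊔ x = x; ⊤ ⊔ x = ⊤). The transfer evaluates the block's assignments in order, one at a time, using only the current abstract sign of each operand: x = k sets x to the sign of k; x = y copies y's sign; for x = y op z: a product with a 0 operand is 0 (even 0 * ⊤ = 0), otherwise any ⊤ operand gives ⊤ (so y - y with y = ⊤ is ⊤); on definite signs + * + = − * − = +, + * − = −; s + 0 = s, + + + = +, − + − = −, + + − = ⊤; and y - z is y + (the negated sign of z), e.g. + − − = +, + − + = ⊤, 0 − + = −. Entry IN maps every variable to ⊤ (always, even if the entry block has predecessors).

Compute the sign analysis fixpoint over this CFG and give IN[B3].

Answer: {a: ⊤, b: +, c: +, d: ⊤, e: ⊤, f: +}

Trace:
Converged values:
  B0:   IN=(all ⊤)   OUT=(all ⊤)
  B1:   IN=(all ⊤)   OUT=(all ⊤)
  B2:   IN=(all ⊤)   OUT={b:+, c:+, f:+; rest ⊤}
  B3:   IN={b:+, c:+, f:+; rest ⊤}   OUT={b:+, c:+, f:+; rest ⊤}

Merge at B3: IN[B3] = OUT[B2] = {a: ⊤, b: +, c: +, d: ⊤, e: ⊤, f: +}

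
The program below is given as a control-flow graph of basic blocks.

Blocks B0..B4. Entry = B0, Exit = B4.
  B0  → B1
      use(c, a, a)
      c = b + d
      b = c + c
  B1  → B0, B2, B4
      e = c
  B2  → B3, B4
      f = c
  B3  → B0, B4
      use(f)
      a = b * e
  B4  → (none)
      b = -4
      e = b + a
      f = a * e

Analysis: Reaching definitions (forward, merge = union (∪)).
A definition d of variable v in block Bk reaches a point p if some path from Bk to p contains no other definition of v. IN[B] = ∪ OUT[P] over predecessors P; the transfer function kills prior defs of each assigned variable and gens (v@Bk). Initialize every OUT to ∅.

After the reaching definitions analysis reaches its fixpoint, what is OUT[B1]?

Answer: {a@B3, b@B0, c@B0, e@B1, f@B2}

Derivation:
Fixpoint table:
  B0:  IN={a@B3, b@B0, c@B0, e@B1, f@B2}  OUT={a@B3, b@B0, c@B0, e@B1, f@B2}
  B1:  IN={a@B3, b@B0, c@B0, e@B1, f@B2}  OUT={a@B3, b@B0, c@B0, e@B1, f@B2}
  B2:  IN={a@B3, b@B0, c@B0, e@B1, f@B2}  OUT={a@B3, b@B0, c@B0, e@B1, f@B2}
  B3:  IN={a@B3, b@B0, c@B0, e@B1, f@B2}  OUT={a@B3, b@B0, c@B0, e@B1, f@B2}
  B4:  IN={a@B3, b@B0, c@B0, e@B1, f@B2}  OUT={a@B3, b@B4, c@B0, e@B4, f@B4}

Merge at B1: IN[B1] = OUT[B0] = {a@B3, b@B0, c@B0, e@B1, f@B2}
Applying B1's transfer function to that IN value gives OUT[B1] (row B1 above).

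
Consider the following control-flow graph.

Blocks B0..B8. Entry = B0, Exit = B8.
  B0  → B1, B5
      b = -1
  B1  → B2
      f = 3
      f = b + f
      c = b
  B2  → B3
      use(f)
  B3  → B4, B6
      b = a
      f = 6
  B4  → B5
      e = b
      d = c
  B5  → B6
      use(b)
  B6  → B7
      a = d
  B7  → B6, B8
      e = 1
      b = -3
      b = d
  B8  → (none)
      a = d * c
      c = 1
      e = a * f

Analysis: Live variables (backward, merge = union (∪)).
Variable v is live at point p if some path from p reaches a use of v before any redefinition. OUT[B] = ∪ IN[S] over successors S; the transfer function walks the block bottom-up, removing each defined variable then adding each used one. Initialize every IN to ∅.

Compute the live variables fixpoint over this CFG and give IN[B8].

Answer: {c, d, f}

Trace:
Converged values:
  B0:  IN={a, c, d, f}  OUT={a, b, c, d, f}
  B1:  IN={a, b, d}  OUT={a, c, d, f}
  B2:  IN={a, c, d, f}  OUT={a, c, d}
  B3:  IN={a, c, d}  OUT={b, c, d, f}
  B4:  IN={b, c, f}  OUT={b, c, d, f}
  B5:  IN={b, c, d, f}  OUT={c, d, f}
  B6:  IN={c, d, f}  OUT={c, d, f}
  B7:  IN={c, d, f}  OUT={c, d, f}
  B8:  IN={c, d, f}  OUT={}

B8 is the boundary node: OUT[B8] = {}
Applying B8's transfer function to that OUT value gives IN[B8] (row B8 above).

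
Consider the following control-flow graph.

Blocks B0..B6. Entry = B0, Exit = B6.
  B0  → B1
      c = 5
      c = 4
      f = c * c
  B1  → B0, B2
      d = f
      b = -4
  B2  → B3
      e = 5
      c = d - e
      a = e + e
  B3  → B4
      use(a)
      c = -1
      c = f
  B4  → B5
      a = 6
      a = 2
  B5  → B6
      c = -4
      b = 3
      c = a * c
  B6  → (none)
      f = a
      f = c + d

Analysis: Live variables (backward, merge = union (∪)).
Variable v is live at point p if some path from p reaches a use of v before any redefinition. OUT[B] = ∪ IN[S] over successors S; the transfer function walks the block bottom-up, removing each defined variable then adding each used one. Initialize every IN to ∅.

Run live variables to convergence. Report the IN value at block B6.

Fixpoint table:
  B0: | IN={} | OUT={f}
  B1: | IN={f} | OUT={d, f}
  B2: | IN={d, f} | OUT={a, d, f}
  B3: | IN={a, d, f} | OUT={d}
  B4: | IN={d} | OUT={a, d}
  B5: | IN={a, d} | OUT={a, c, d}
  B6: | IN={a, c, d} | OUT={}

B6 is the boundary node: OUT[B6] = {}
Applying B6's transfer function to that OUT value gives IN[B6] (row B6 above).

Answer: {a, c, d}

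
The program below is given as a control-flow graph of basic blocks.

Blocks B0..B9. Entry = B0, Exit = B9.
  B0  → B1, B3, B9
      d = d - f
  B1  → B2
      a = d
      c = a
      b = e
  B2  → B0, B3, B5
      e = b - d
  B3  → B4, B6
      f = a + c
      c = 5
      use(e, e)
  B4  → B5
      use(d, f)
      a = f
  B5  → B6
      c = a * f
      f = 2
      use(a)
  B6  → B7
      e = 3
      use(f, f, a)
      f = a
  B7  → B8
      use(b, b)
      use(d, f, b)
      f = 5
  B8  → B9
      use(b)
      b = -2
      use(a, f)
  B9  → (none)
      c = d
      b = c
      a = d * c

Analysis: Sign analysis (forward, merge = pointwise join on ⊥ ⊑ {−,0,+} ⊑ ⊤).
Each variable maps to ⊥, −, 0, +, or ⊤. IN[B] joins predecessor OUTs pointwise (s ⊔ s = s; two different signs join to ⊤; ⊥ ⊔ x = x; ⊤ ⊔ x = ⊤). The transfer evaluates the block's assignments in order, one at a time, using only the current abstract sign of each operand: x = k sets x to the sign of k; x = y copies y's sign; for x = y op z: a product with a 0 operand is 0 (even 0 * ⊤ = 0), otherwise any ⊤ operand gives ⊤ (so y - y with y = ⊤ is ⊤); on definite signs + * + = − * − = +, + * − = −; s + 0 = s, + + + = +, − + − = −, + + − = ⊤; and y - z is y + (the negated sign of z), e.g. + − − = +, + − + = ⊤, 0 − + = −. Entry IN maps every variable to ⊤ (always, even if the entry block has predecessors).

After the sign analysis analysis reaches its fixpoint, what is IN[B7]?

Converged values:
  B0:  IN=(all ⊤)  OUT=(all ⊤)
  B1:  IN=(all ⊤)  OUT=(all ⊤)
  B2:  IN=(all ⊤)  OUT=(all ⊤)
  B3:  IN=(all ⊤)  OUT={c:+; rest ⊤}
  B4:  IN={c:+; rest ⊤}  OUT={c:+; rest ⊤}
  B5:  IN=(all ⊤)  OUT={f:+; rest ⊤}
  B6:  IN=(all ⊤)  OUT={e:+; rest ⊤}
  B7:  IN={e:+; rest ⊤}  OUT={e:+, f:+; rest ⊤}
  B8:  IN={e:+, f:+; rest ⊤}  OUT={b:-, e:+, f:+; rest ⊤}
  B9:  IN=(all ⊤)  OUT=(all ⊤)

Merge at B7: IN[B7] = OUT[B6] = {a: ⊤, b: ⊤, c: ⊤, d: ⊤, e: +, f: ⊤}

Answer: {a: ⊤, b: ⊤, c: ⊤, d: ⊤, e: +, f: ⊤}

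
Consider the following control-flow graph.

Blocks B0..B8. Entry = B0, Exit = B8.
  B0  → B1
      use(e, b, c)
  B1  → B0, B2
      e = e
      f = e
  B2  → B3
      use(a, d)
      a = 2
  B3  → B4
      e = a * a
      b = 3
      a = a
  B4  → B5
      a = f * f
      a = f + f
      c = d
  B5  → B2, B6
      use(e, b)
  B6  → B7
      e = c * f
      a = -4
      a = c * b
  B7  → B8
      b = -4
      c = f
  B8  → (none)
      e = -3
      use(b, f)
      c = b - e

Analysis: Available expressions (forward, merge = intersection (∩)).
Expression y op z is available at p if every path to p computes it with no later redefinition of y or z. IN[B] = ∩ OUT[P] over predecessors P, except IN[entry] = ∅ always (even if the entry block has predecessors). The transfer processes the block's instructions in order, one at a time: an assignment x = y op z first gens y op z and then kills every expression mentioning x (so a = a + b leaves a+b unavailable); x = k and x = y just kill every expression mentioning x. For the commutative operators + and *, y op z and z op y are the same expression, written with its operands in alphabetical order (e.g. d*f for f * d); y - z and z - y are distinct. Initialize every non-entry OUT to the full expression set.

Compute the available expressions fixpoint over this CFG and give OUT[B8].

Per-block solution:
  B0:  IN={}  OUT={}
  B1:  IN={}  OUT={}
  B2:  IN={}  OUT={}
  B3:  IN={}  OUT={}
  B4:  IN={}  OUT={f*f, f+f}
  B5:  IN={f*f, f+f}  OUT={f*f, f+f}
  B6:  IN={f*f, f+f}  OUT={b*c, c*f, f*f, f+f}
  B7:  IN={b*c, c*f, f*f, f+f}  OUT={f*f, f+f}
  B8:  IN={f*f, f+f}  OUT={b-e, f*f, f+f}

Merge at B8: IN[B8] = OUT[B7] = {f*f, f+f}
Applying B8's transfer function to that IN value gives OUT[B8] (row B8 above).

Answer: {b-e, f*f, f+f}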